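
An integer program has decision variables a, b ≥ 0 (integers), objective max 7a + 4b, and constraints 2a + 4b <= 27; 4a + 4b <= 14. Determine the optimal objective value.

21

(a,b)=(3,0): 2·3+4·0=6≤27, 4·3+4·0=12≤14, objective 21.
(a,b)=(2,1): 2·2+4·1=8≤27, 4·2+4·1=12≤14, objective 18.
(a,b)=(2,0): 2·2+4·0=4≤27, 4·2+4·0=8≤14, objective 14.
Maximum is 21 at (a,b)=(3,0).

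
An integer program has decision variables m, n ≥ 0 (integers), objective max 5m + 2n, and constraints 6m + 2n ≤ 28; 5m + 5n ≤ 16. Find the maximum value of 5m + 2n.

15

Relaxing integrality, the LP optimum is 16.00 at (m,n) = (3.2, 0), which is not an integer point.
(m,n)=(3,0): 6·3+2·0=18≤28, 5·3+5·0=15≤16, objective 15.
(m,n)=(2,1): 6·2+2·1=14≤28, 5·2+5·1=15≤16, objective 12.
Maximum is 15 at (m,n)=(3,0).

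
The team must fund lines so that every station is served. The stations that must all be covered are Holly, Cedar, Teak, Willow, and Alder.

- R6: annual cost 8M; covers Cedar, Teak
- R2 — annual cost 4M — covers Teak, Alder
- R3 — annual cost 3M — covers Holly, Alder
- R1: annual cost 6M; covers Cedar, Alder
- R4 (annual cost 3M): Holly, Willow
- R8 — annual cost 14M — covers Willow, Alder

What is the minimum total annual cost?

The greedy cost-per-new-station heuristic would pick R3, R4, and R6 for 14, but a cheaper cover exists.
Choose R2, R1, and R4: together they cover Holly, Cedar, Teak, Willow, Alder — every station.
Total annual cost: 4 + 6 + 3 = 13.
No cover costs less than 13.

13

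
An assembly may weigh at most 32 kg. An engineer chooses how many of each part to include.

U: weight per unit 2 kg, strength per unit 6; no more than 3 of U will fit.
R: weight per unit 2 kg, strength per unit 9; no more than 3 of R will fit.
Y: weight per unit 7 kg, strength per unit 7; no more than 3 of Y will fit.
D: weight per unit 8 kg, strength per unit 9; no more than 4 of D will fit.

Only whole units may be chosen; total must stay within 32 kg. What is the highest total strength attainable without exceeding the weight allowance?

63

This is a bounded integer knapsack.
Take 3×U, 3×R, and 2×D: weight 28 ≤ 32, strength 3·6 + 3·9 + 2·9 = 63.
R has the best ratio (9/2) and is taken to its limit of 3; remaining capacity is filled optimally with the others.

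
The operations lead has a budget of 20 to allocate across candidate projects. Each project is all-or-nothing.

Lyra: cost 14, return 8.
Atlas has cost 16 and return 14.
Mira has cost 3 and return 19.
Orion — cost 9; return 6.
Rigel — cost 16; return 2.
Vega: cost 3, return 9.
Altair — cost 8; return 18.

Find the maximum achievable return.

Treat it as a binary knapsack problem.
Take Mira, Vega, and Altair: cost 3 + 3 + 8 = 14 ≤ 20, return 19 + 9 + 18 = 46.
No other feasible combination does better.

46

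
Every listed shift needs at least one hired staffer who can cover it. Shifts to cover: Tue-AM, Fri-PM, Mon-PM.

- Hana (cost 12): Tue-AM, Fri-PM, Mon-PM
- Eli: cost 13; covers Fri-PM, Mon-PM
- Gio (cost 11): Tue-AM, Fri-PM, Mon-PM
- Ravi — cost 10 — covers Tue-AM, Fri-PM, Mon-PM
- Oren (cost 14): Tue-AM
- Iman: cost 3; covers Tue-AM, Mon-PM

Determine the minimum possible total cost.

10

This is a weighted set-cover instance.
Ravi alone covers Tue-AM, Fri-PM, Mon-PM — every shift.
Total cost: 10.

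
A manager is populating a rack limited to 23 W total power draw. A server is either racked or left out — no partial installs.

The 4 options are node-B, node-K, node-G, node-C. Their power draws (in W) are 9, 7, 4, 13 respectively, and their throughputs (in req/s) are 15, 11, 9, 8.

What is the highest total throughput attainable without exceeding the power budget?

35

Allowing fractional choices, the relaxed optimum would be about 36.8, but servers are indivisible.
node-B + node-K: power draw 9 + 7 = 16 ≤ 23, throughput 15 + 11 = 26.
node-B + node-K + node-G: power draw 9 + 7 + 4 = 20 ≤ 23, throughput 15 + 11 + 9 = 35.
Best is node-B, node-K, and node-G with total throughput 35.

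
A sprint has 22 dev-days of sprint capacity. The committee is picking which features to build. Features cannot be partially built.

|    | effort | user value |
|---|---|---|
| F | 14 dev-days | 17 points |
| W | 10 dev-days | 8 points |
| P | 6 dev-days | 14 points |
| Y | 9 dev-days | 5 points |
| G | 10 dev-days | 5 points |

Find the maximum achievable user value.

F + P: effort 14 + 6 = 20 ≤ 22, user value 17 + 14 = 31.
P + Y: effort 6 + 9 = 15 ≤ 22, user value 14 + 5 = 19.
W + P: effort 10 + 6 = 16 ≤ 22, user value 8 + 14 = 22.
Best is F and P with total user value 31.

31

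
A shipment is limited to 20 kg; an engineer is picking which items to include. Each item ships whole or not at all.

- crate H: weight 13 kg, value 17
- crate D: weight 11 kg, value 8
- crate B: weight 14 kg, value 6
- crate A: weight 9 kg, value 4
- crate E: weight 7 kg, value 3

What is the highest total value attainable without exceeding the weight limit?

crate H: weight 13 ≤ 20, value 17.
crate D + crate A: weight 11 + 9 = 20 ≤ 20, value 8 + 4 = 12.
crate H + crate E: weight 13 + 7 = 20 ≤ 20, value 17 + 3 = 20.
Best is crate H and crate E with total value 20.

20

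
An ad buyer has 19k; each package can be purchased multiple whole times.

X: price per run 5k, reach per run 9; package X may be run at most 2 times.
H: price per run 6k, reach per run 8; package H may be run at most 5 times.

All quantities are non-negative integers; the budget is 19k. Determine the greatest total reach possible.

26

2×X and 1×H: price 16 ≤ 19, reach 2·9 + 1·8 = 26.
1×X and 2×H: price 17 ≤ 19, reach 1·9 + 2·8 = 25.
Best is 26.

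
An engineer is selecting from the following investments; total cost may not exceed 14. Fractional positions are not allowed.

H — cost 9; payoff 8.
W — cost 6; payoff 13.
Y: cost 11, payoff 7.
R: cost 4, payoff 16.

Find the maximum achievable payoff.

H + R: cost 9 + 4 = 13 ≤ 14, payoff 8 + 16 = 24.
W + R: cost 6 + 4 = 10 ≤ 14, payoff 13 + 16 = 29.
Best is W and R with total payoff 29.

29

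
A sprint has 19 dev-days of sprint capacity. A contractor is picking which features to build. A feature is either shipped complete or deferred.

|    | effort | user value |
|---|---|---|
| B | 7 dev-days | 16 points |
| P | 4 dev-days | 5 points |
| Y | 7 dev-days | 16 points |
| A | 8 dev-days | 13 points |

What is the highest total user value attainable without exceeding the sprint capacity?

Allowing fractional choices, the relaxed optimum would be about 40.1, but features are indivisible.
B + P + A: effort 7 + 4 + 8 = 19 ≤ 19, user value 16 + 5 + 13 = 34.
P + Y + A: effort 4 + 7 + 8 = 19 ≤ 19, user value 5 + 16 + 13 = 34.
B + P + Y: effort 7 + 4 + 7 = 18 ≤ 19, user value 16 + 5 + 16 = 37.
Best is B, P, and Y with total user value 37.

37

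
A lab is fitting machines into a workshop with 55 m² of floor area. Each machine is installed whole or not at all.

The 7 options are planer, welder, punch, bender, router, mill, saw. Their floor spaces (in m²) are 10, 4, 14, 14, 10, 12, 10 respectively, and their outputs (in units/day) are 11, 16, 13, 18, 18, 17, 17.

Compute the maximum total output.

86

This is an integer program with binary decision variables.
Allowing fractional choices, the relaxed optimum would be about 91.5, but machines are indivisible.
welder + bender + router + mill + saw: floor space 4 + 14 + 10 + 12 + 10 = 50 ≤ 55, output 16 + 18 + 18 + 17 + 17 = 86.
welder + punch + bender + router + saw: floor space 4 + 14 + 14 + 10 + 10 = 52 ≤ 55, output 16 + 13 + 18 + 18 + 17 = 82.
welder + punch + bender + router + mill: floor space 4 + 14 + 14 + 10 + 12 = 54 ≤ 55, output 16 + 13 + 18 + 18 + 17 = 82.
Best is welder, bender, router, mill, and saw with total output 86.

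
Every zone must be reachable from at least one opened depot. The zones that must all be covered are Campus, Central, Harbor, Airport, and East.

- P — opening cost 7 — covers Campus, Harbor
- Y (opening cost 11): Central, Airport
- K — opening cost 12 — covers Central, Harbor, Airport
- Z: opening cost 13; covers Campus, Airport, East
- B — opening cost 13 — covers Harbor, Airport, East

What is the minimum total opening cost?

The greedy cost-per-new-zone heuristic would pick P, Y, and Z for 31, but a cheaper cover exists.
Choose K and Z: together they cover Campus, Central, Harbor, Airport, East — every zone.
Total opening cost: 12 + 13 = 25.
No cover costs less than 25.

25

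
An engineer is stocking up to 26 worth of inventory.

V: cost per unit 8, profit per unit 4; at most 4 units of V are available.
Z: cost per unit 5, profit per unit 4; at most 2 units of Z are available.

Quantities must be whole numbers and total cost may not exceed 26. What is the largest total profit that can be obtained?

This is a bounded integer knapsack.
2×V and 2×Z: cost 26 ≤ 26, profit 2·4 + 2·4 = 16.
1×V and 2×Z: cost 18 ≤ 26, profit 1·4 + 2·4 = 12.
Best is 16.

16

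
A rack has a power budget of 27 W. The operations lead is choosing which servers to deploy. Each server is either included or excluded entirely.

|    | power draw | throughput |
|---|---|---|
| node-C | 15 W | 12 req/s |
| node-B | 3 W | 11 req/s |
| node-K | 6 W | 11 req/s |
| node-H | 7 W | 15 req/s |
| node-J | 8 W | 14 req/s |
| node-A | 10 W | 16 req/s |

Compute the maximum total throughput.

53

Allowing fractional choices, the relaxed optimum would be about 55.8, but servers are indivisible.
node-B + node-K + node-J + node-A: power draw 3 + 6 + 8 + 10 = 27 ≤ 27, throughput 11 + 11 + 14 + 16 = 52.
node-B + node-K + node-H + node-A: power draw 3 + 6 + 7 + 10 = 26 ≤ 27, throughput 11 + 11 + 15 + 16 = 53.
Best is node-B, node-K, node-H, and node-A with total throughput 53.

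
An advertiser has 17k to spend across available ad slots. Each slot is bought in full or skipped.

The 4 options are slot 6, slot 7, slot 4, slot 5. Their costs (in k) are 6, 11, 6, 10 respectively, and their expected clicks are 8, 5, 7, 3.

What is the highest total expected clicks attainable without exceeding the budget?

15

Allowing fractional choices, the relaxed optimum would be about 17.3, but ad slots are indivisible.
slot 6 + slot 4: cost 6 + 6 = 12 ≤ 17, expected clicks 8 + 7 = 15.
slot 6 + slot 7: cost 6 + 11 = 17 ≤ 17, expected clicks 8 + 5 = 13.
slot 7 + slot 4: cost 11 + 6 = 17 ≤ 17, expected clicks 5 + 7 = 12.
Best is slot 6 and slot 4 with total expected clicks 15.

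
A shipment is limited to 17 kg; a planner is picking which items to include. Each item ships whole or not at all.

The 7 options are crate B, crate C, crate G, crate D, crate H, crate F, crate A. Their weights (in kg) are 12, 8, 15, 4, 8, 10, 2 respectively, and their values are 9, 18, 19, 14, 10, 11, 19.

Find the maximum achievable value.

51

Take crate C, crate D, and crate A: weight 8 + 4 + 2 = 14 ≤ 17, value 18 + 14 + 19 = 51.
No other feasible combination does better.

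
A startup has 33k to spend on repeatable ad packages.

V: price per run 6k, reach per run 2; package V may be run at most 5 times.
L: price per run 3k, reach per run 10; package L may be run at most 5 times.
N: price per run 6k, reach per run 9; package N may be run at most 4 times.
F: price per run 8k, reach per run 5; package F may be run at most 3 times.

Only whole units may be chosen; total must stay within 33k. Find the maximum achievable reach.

77

L has the best ratio (10/3); taking only L gives at most 5×10 = 50 (stopped by the supply cap of 5).
Mixing does better — 5×L and 3×N: price 33 ≤ 33, reach 5·10 + 3·9 = 77.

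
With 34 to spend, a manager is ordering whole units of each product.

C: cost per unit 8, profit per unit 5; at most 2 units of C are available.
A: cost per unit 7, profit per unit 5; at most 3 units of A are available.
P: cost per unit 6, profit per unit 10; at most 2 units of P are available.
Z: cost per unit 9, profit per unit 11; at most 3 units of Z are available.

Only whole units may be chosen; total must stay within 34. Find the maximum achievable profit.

43

This is a bounded integer knapsack.
2×P and 2×Z: cost 30 ≤ 34, profit 2·10 + 2·11 = 42.
1×P and 3×Z: cost 33 ≤ 34, profit 1·10 + 3·11 = 43.
Best is 43.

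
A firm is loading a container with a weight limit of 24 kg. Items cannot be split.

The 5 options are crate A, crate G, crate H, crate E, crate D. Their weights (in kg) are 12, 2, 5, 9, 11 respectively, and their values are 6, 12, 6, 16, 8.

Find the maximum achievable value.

36

This is an integer program with binary decision variables.
Take crate G, crate E, and crate D: weight 2 + 9 + 11 = 22 ≤ 24, value 12 + 16 + 8 = 36.
No other feasible combination does better.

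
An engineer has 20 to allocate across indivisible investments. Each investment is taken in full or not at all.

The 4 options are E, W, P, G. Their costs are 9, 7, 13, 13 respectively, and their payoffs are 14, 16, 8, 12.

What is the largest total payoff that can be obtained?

Allowing fractional choices, the relaxed optimum would be about 33.7, but investments are indivisible.
W + P: cost 7 + 13 = 20 ≤ 20, payoff 16 + 8 = 24.
W + G: cost 7 + 13 = 20 ≤ 20, payoff 16 + 12 = 28.
E + W: cost 9 + 7 = 16 ≤ 20, payoff 14 + 16 = 30.
Best is E and W with total payoff 30.

30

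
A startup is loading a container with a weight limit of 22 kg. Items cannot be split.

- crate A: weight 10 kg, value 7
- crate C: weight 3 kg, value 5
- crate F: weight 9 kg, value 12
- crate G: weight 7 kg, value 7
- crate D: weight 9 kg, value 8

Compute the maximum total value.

Allowing fractional choices, the relaxed optimum would be about 26.7, but items are indivisible.
crate C + crate F + crate G: weight 3 + 9 + 7 = 19 ≤ 22, value 5 + 12 + 7 = 24.
crate C + crate F + crate D: weight 3 + 9 + 9 = 21 ≤ 22, value 5 + 12 + 8 = 25.
Best is crate C, crate F, and crate D with total value 25.

25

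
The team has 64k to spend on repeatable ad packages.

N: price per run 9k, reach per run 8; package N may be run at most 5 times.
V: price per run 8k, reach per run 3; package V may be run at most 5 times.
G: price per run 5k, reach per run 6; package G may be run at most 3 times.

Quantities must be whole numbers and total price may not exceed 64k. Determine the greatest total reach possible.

58

Take 5×N and 3×G: price 60 ≤ 64, reach 5·8 + 3·6 = 58.
G has the best ratio (6/5) and is taken to its limit of 3; remaining capacity is filled optimally with the others.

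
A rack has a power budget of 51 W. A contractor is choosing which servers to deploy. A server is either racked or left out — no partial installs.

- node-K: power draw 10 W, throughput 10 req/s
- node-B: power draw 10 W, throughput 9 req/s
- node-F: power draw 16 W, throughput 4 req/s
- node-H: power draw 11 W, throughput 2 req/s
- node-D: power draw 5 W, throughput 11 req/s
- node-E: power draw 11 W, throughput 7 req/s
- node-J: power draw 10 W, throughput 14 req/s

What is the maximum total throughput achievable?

51

This is a 0-1 knapsack instance.
Take node-K, node-B, node-D, node-E, and node-J: power draw 10 + 10 + 5 + 11 + 10 = 46 ≤ 51, throughput 10 + 9 + 11 + 7 + 14 = 51.
No other feasible combination does better.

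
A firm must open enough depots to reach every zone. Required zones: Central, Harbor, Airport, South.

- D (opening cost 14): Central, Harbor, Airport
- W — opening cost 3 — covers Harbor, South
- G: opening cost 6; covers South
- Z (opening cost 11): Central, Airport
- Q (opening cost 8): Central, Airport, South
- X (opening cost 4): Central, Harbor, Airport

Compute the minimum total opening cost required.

Choose W and X: together they cover Central, Harbor, Airport, South — every zone.
Total opening cost: 3 + 4 = 7.
No cover costs less than 7.

7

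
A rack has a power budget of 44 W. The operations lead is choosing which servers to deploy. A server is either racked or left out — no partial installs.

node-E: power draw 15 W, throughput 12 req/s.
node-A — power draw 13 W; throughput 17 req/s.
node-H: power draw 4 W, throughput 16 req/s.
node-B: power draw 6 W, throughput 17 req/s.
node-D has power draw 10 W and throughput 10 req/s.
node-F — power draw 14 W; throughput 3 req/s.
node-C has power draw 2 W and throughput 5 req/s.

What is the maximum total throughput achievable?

67

node-E + node-A + node-H + node-B + node-C: power draw 15 + 13 + 4 + 6 + 2 = 40 ≤ 44, throughput 12 + 17 + 16 + 17 + 5 = 67.
node-A + node-H + node-B + node-D + node-C: power draw 13 + 4 + 6 + 10 + 2 = 35 ≤ 44, throughput 17 + 16 + 17 + 10 + 5 = 65.
node-E + node-A + node-H + node-B: power draw 15 + 13 + 4 + 6 = 38 ≤ 44, throughput 12 + 17 + 16 + 17 = 62.
Best is node-E, node-A, node-H, node-B, and node-C with total throughput 67.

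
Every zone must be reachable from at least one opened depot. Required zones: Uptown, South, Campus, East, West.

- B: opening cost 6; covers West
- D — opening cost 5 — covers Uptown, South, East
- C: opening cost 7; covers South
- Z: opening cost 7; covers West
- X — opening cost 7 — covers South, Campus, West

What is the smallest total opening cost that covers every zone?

12

This is an integer covering problem.
Choose D and X: together they cover Uptown, South, Campus, East, West — every zone.
Total opening cost: 5 + 7 = 12.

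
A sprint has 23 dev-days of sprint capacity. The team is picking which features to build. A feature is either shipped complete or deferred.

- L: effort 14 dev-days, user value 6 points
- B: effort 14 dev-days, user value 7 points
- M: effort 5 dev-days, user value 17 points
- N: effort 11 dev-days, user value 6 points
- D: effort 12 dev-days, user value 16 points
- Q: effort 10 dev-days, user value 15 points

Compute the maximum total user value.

Allowing fractional choices, the relaxed optimum would be about 42.7, but features are indivisible.
M + Q: effort 5 + 10 = 15 ≤ 23, user value 17 + 15 = 32.
M + D: effort 5 + 12 = 17 ≤ 23, user value 17 + 16 = 33.
Best is M and D with total user value 33.

33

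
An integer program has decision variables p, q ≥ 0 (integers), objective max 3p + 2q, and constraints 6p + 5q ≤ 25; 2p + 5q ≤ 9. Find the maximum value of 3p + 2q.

12

(p,q)=(4,0): 6·4+5·0=24≤25, 2·4+5·0=8≤9, objective 12.
(p,q)=(3,0): 6·3+5·0=18≤25, 2·3+5·0=6≤9, objective 9.
Maximum is 12 at (p,q)=(4,0).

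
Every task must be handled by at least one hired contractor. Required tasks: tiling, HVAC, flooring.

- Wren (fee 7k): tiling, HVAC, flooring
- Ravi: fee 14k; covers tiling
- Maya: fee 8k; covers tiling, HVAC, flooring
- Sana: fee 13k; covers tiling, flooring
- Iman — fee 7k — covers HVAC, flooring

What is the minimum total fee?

Wren alone covers tiling, HVAC, flooring — every task.
Total fee: 7.
No cover costs less than 7.

7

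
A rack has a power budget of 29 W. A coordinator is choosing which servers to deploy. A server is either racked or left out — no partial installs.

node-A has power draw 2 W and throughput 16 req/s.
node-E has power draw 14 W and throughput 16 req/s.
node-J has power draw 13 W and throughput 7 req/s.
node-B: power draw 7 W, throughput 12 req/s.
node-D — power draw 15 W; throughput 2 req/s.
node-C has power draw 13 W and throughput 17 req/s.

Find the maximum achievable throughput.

This is a 0-1 knapsack instance.
node-A + node-E + node-C: power draw 2 + 14 + 13 = 29 ≤ 29, throughput 16 + 16 + 17 = 49.
node-A + node-B + node-C: power draw 2 + 7 + 13 = 22 ≤ 29, throughput 16 + 12 + 17 = 45.
Best is node-A, node-E, and node-C with total throughput 49.

49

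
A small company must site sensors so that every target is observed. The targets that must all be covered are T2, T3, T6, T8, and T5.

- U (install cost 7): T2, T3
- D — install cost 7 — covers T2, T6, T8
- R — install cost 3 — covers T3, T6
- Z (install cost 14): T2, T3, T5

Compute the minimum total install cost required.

The greedy cost-per-new-target heuristic would pick R, D, and Z for 24, but a cheaper cover exists.
Choose D and Z: together they cover T2, T3, T6, T8, T5 — every target.
Total install cost: 7 + 14 = 21.
No cover costs less than 21.

21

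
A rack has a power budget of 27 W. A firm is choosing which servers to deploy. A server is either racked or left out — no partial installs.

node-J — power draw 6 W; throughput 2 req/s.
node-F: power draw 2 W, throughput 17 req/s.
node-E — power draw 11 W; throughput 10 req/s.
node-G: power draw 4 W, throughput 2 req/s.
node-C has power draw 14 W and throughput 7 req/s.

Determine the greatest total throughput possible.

Take node-F, node-E, and node-C: power draw 2 + 11 + 14 = 27 ≤ 27, throughput 17 + 10 + 7 = 34.
No other feasible combination does better.

34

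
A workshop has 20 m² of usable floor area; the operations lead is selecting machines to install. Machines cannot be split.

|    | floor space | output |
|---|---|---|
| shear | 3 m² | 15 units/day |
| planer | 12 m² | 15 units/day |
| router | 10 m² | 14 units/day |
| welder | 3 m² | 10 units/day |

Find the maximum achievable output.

Take shear, planer, and welder: floor space 3 + 12 + 3 = 18 ≤ 20, output 15 + 15 + 10 = 40.
No other feasible combination does better.

40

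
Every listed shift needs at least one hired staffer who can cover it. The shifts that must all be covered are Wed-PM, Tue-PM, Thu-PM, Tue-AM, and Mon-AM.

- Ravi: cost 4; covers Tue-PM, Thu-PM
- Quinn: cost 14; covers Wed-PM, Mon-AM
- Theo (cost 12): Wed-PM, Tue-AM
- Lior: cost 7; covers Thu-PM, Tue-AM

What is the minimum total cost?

This is a weighted set-cover instance.
The greedy cost-per-new-shift heuristic would pick Ravi, Theo, and Quinn for 30, but a cheaper cover exists.
Choose Ravi, Quinn, and Lior: together they cover Wed-PM, Tue-PM, Thu-PM, Tue-AM, Mon-AM — every shift.
Total cost: 4 + 14 + 7 = 25.
No cover costs less than 25.

25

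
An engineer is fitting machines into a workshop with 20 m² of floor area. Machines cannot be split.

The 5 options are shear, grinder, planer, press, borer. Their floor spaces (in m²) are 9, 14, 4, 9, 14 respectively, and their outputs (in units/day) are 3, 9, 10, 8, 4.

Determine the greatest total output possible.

This is an integer program with binary decision variables.
Allowing fractional choices, the relaxed optimum would be about 22.5, but machines are indivisible.
planer + press: floor space 4 + 9 = 13 ≤ 20, output 10 + 8 = 18.
grinder + planer: floor space 14 + 4 = 18 ≤ 20, output 9 + 10 = 19.
Best is grinder and planer with total output 19.

19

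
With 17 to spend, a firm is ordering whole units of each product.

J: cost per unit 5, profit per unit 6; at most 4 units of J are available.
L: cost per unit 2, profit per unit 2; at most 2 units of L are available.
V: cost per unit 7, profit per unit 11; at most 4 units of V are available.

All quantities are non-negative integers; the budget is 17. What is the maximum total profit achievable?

1×L and 2×V: cost 16 ≤ 17, profit 1·2 + 2·11 = 24.
2×J and 1×V: cost 17 ≤ 17, profit 2·6 + 1·11 = 23.
Best is 24.

24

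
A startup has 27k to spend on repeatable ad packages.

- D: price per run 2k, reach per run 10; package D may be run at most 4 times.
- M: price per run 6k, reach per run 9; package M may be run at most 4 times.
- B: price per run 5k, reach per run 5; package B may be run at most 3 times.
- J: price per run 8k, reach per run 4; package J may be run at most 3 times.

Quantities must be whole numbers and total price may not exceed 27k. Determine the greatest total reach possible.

67

This is a bounded integer knapsack.
Take 4×D and 3×M: price 26 ≤ 27, reach 4·10 + 3·9 = 67.
D has the best ratio (10/2) and is taken to its limit of 4; remaining capacity is filled optimally with the others.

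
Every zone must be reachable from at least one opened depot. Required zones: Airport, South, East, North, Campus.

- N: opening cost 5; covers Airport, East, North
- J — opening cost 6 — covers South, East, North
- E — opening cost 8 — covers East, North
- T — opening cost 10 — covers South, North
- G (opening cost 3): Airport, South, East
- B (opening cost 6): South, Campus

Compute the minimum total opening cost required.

11

Choose N and B: together they cover Airport, South, East, North, Campus — every zone.
Total opening cost: 5 + 6 = 11.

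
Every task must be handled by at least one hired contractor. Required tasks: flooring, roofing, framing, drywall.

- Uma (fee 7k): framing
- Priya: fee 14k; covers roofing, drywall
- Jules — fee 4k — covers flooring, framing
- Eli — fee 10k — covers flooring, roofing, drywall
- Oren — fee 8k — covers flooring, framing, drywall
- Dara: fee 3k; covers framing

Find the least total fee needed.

The greedy cost-per-new-task heuristic would pick Jules and Eli for 14, but a cheaper cover exists.
Choose Eli and Dara: together they cover flooring, roofing, framing, drywall — every task.
Total fee: 10 + 3 = 13.
No cover costs less than 13.

13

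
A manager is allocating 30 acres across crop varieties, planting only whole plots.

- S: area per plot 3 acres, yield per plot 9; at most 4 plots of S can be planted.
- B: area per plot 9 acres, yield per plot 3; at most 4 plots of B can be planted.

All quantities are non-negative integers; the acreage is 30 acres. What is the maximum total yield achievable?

This is a bounded integer knapsack.
S has the best ratio (9/3); taking only S gives at most 4×9 = 36 (stopped by the supply cap of 4).
Mixing does better — 4×S and 2×B: area 30 ≤ 30, yield 4·9 + 2·3 = 42.

42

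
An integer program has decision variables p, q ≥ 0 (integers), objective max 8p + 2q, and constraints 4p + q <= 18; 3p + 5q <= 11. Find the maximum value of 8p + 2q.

Relaxing integrality, the LP optimum is 29.33 at (p,q) = (3.67, 0), which is not an integer point.
(p,q)=(3,0): 4·3+1·0=12≤18, 3·3+5·0=9≤11, objective 24.
(p,q)=(2,1): 4·2+1·1=9≤18, 3·2+5·1=11≤11, objective 18.
No feasible integer point exceeds 24.

24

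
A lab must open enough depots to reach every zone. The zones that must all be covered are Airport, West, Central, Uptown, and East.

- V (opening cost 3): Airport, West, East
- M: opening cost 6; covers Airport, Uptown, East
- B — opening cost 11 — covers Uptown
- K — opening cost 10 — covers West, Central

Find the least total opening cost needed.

The greedy cost-per-new-zone heuristic would pick V, M, and K for 19, but a cheaper cover exists.
Choose M and K: together they cover Airport, West, Central, Uptown, East — every zone.
Total opening cost: 6 + 10 = 16.
No cover costs less than 16.

16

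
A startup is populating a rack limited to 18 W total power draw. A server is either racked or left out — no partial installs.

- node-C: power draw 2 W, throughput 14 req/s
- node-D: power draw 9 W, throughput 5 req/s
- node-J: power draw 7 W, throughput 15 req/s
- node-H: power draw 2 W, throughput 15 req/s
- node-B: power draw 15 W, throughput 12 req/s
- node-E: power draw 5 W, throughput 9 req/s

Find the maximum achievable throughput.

53

This is an integer program with binary decision variables.
Allowing fractional choices, the relaxed optimum would be about 54.6, but servers are indivisible.
node-C + node-J + node-H: power draw 2 + 7 + 2 = 11 ≤ 18, throughput 14 + 15 + 15 = 44.
node-C + node-J + node-H + node-E: power draw 2 + 7 + 2 + 5 = 16 ≤ 18, throughput 14 + 15 + 15 + 9 = 53.
Best is node-C, node-J, node-H, and node-E with total throughput 53.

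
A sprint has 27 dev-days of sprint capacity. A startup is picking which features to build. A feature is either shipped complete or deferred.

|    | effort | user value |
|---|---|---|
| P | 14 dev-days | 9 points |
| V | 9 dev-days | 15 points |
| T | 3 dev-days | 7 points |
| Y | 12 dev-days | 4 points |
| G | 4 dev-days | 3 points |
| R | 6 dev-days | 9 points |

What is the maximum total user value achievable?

34

This is an integer program with binary decision variables.
Allowing fractional choices, the relaxed optimum would be about 37.2, but features are indivisible.
V + T + G + R: effort 9 + 3 + 4 + 6 = 22 ≤ 27, user value 15 + 7 + 3 + 9 = 34.
V + T + R: effort 9 + 3 + 6 = 18 ≤ 27, user value 15 + 7 + 9 = 31.
Best is V, T, G, and R with total user value 34.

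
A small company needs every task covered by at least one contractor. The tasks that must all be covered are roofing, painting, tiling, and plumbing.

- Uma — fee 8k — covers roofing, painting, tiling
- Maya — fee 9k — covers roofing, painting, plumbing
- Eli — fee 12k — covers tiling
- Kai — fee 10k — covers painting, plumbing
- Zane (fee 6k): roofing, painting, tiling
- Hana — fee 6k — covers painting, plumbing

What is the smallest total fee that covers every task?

12

Choose Zane and Hana: together they cover roofing, painting, tiling, plumbing — every task.
Total fee: 6 + 6 = 12.
No cover costs less than 12.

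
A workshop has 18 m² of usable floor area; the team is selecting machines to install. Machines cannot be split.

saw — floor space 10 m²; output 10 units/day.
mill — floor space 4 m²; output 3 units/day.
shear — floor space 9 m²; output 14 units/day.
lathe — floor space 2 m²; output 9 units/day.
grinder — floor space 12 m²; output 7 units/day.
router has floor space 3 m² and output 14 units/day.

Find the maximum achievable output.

Allowing fractional choices, the relaxed optimum would be about 41.0, but machines are indivisible.
mill + shear + lathe + router: floor space 4 + 9 + 2 + 3 = 18 ≤ 18, output 3 + 14 + 9 + 14 = 40.
shear + lathe + router: floor space 9 + 2 + 3 = 14 ≤ 18, output 14 + 9 + 14 = 37.
saw + lathe + router: floor space 10 + 2 + 3 = 15 ≤ 18, output 10 + 9 + 14 = 33.
Best is mill, shear, lathe, and router with total output 40.

40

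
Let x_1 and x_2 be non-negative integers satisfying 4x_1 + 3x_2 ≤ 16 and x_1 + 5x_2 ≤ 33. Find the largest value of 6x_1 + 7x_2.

Relaxing integrality, the LP optimum is 37.33 at (x_1,x_2) = (0, 5.33), which is not an integer point.
(x_1,x_2)=(0,5): 4·0+3·5=15≤16, 1·0+5·5=25≤33, objective 35.
(x_1,x_2)=(1,4): 4·1+3·4=16≤16, 1·1+5·4=21≤33, objective 34.
Maximum is 35 at (x_1,x_2)=(0,5).

35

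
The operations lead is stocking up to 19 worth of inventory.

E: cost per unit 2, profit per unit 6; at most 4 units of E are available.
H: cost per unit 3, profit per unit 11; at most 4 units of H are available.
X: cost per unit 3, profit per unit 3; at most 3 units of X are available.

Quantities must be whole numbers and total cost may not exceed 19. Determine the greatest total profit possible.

Take 3×E and 4×H: cost 18 ≤ 19, profit 3·6 + 4·11 = 62.
H has the best ratio (11/3) and is taken to its limit of 4; remaining capacity is filled optimally with the others.

62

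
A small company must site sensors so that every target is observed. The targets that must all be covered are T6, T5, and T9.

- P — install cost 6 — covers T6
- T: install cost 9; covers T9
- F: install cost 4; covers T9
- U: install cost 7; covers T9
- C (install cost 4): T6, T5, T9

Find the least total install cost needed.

C alone covers T6, T5, T9 — every target.
Total install cost: 4.
No cover costs less than 4.

4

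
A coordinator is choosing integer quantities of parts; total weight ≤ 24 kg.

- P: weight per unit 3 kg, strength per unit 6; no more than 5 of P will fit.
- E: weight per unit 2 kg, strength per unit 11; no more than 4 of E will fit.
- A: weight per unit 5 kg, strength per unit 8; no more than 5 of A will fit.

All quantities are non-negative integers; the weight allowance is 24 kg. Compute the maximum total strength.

2×P, 4×E, and 2×A: weight 24 ≤ 24, strength 2·6 + 4·11 + 2·8 = 72.
5×P and 4×E: weight 23 ≤ 24, strength 5·6 + 4·11 = 74.
Best is 74.

74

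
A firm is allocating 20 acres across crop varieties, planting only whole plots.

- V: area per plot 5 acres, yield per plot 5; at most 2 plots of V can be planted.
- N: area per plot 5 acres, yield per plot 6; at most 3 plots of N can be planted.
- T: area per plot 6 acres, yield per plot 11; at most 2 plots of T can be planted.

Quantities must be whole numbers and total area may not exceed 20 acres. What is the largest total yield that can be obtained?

1×V and 2×T: area 17 ≤ 20, yield 1·5 + 2·11 = 27.
1×N and 2×T: area 17 ≤ 20, yield 1·6 + 2·11 = 28.
Best is 28.

28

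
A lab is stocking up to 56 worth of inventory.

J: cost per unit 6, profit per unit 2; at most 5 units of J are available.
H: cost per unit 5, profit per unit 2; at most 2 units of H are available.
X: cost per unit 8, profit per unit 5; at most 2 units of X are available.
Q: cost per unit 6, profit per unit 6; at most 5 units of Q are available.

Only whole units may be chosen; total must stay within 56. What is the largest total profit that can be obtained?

This is a bounded integer knapsack.
2×H, 2×X, and 5×Q: cost 56 ≤ 56, profit 2·2 + 2·5 + 5·6 = 44.
1×H, 2×X, and 5×Q: cost 51 ≤ 56, profit 1·2 + 2·5 + 5·6 = 42.
Best is 44.

44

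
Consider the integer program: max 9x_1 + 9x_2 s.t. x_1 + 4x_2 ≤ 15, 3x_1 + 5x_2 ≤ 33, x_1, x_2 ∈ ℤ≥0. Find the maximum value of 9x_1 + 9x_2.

99

(x_1,x_2)=(11,0): 1·11+4·0=11≤15, 3·11+5·0=33≤33, objective 99.
(x_1,x_2)=(10,0): 1·10+4·0=10≤15, 3·10+5·0=30≤33, objective 90.
The best lattice point is (11,0), giving 99.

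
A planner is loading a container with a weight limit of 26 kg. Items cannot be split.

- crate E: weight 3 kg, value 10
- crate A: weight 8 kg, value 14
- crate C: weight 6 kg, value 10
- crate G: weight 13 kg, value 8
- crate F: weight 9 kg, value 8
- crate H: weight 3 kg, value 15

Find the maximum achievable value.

49

This is an integer program with binary decision variables.
Take crate E, crate A, crate C, and crate H: weight 3 + 8 + 6 + 3 = 20 ≤ 26, value 10 + 14 + 10 + 15 = 49.
No other feasible combination does better.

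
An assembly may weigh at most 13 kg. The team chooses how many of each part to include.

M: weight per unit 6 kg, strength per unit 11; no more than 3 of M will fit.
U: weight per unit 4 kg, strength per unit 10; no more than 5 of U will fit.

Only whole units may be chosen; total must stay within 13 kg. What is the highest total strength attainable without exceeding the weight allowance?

30

U has the best ratio (10/4); taking only U gives at most 3×10 = 30 (stopped by the weight limit).
Optimal: 3×U: weight 12 ≤ 13, strength 3·10 = 30.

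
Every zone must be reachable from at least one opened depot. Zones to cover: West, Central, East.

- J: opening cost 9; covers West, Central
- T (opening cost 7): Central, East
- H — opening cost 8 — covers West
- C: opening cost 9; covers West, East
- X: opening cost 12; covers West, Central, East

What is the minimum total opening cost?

12

This is a weighted set-cover instance.
The greedy cost-per-new-zone heuristic would pick T and H for 15, but a cheaper cover exists.
X alone covers West, Central, East — every zone.
Total opening cost: 12.
No cover costs less than 12.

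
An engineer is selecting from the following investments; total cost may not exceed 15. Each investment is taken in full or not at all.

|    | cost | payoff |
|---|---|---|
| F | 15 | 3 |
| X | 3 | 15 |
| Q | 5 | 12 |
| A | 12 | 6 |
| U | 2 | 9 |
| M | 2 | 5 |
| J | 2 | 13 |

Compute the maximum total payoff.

54

X + Q + U + J: cost 3 + 5 + 2 + 2 = 12 ≤ 15, payoff 15 + 12 + 9 + 13 = 49.
X + Q + U + M + J: cost 3 + 5 + 2 + 2 + 2 = 14 ≤ 15, payoff 15 + 12 + 9 + 5 + 13 = 54.
X + Q + M + J: cost 3 + 5 + 2 + 2 = 12 ≤ 15, payoff 15 + 12 + 5 + 13 = 45.
Best is X, Q, U, M, and J with total payoff 54.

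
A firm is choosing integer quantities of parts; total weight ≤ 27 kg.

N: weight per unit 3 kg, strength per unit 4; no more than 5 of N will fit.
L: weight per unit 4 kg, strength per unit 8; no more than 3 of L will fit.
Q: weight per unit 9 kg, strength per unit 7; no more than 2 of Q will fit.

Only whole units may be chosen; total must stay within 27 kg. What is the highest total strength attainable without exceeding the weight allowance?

4×N and 3×L: weight 24 ≤ 27, strength 4·4 + 3·8 = 40.
5×N and 3×L: weight 27 ≤ 27, strength 5·4 + 3·8 = 44.
Best is 44.

44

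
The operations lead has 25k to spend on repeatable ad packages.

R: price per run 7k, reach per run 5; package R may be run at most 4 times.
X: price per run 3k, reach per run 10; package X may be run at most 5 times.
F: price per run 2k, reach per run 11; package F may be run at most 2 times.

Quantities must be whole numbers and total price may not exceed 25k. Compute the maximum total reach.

F has the best ratio (11/2); taking only F gives at most 2×11 = 22 (stopped by the supply cap of 2).
Mixing does better — 5×X and 2×F: price 19 ≤ 25, reach 5·10 + 2·11 = 72.

72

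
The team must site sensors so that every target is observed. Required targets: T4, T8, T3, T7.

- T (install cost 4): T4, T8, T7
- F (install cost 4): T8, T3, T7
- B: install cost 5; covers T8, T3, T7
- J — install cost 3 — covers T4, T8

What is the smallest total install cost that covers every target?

7

This is a weighted set-cover instance.
Choose F and J: together they cover T4, T8, T3, T7 — every target.
Total install cost: 4 + 3 = 7.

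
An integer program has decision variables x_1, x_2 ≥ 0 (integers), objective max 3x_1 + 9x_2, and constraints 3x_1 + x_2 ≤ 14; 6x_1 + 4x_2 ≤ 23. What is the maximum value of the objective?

45

The continuous relaxation peaks at (0, 5.75) with value 51.75; rounding to a feasible lattice point costs some objective.
(x_1,x_2)=(0,5) is feasible, giving 45.
(x_1,x_2)=(1,4) is feasible, giving 39.
(x_1,x_2)=(0,4) is feasible, giving 36.
The best lattice point is (0,5), giving 45.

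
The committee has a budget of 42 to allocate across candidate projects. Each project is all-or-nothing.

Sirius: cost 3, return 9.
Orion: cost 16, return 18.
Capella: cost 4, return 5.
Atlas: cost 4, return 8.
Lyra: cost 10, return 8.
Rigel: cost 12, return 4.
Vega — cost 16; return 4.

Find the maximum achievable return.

48

Allowing fractional choices, the relaxed optimum would be about 49.7, but projects are indivisible.
Sirius + Orion + Atlas + Lyra: cost 3 + 16 + 4 + 10 = 33 ≤ 42, return 9 + 18 + 8 + 8 = 43.
Sirius + Orion + Capella + Atlas + Rigel: cost 3 + 16 + 4 + 4 + 12 = 39 ≤ 42, return 9 + 18 + 5 + 8 + 4 = 44.
Sirius + Orion + Capella + Atlas + Lyra: cost 3 + 16 + 4 + 4 + 10 = 37 ≤ 42, return 9 + 18 + 5 + 8 + 8 = 48.
Best is Sirius, Orion, Capella, Atlas, and Lyra with total return 48.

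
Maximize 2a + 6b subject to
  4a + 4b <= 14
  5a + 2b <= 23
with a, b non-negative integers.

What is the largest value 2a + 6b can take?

18

The continuous relaxation peaks at (0, 3.5) with value 21.00; rounding to a feasible lattice point costs some objective.
(a,b)=(0,3): 4·0+4·3=12≤14, 5·0+2·3=6≤23, objective 18.
(a,b)=(1,2): 4·1+4·2=12≤14, 5·1+2·2=9≤23, objective 14.
(a,b)=(0,2): 4·0+4·2=8≤14, 5·0+2·2=4≤23, objective 12.
The best lattice point is (0,3), giving 18.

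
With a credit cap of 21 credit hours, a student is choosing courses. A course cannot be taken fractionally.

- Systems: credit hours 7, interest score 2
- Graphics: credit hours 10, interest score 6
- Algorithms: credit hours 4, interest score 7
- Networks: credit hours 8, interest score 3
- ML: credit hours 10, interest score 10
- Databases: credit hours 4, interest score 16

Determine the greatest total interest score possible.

33

This is a 0-1 knapsack instance.
Allowing fractional choices, the relaxed optimum would be about 34.8, but courses are indivisible.
Graphics + Algorithms + Databases: credit hours 10 + 4 + 4 = 18 ≤ 21, interest score 6 + 7 + 16 = 29.
Algorithms + ML + Databases: credit hours 4 + 10 + 4 = 18 ≤ 21, interest score 7 + 10 + 16 = 33.
Best is Algorithms, ML, and Databases with total interest score 33.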